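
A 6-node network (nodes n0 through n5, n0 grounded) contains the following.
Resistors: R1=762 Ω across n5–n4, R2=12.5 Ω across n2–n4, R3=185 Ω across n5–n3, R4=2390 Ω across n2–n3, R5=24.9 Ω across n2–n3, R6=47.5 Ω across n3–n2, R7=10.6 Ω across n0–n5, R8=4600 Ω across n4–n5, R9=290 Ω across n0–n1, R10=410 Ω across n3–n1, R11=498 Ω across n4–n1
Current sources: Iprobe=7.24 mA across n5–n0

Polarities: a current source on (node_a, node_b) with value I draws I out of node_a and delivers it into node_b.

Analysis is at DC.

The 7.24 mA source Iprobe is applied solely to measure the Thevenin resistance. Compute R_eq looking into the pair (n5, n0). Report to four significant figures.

MNA unknowns: 5 node voltages V₁..V_5
R1: Y=0.001312 on G[5,4]
R2: Y=0.08000 on G[2,4]
R3: Y=0.005405 on G[5,3]
R4: Y=0.0004184 on G[2,3]
R5: Y=0.04016 on G[2,3]
R6: Y=0.02105 on G[3,2]
R7: Y=0.09434 on G[0,5]
R8: Y=0.0002174 on G[4,5]
R9: Y=0.003448 on G[0,1]
R10: Y=0.002439 on G[3,1]
R11: Y=0.002008 on G[4,1]
Iprobe: z[5]−=0.00724, z[0]+=0.00724
solve → V1=-0.03316, V2=-0.05880, V3=-0.05920, V4=-0.05849, V5=-0.07553

R_eq = 10.43 Ω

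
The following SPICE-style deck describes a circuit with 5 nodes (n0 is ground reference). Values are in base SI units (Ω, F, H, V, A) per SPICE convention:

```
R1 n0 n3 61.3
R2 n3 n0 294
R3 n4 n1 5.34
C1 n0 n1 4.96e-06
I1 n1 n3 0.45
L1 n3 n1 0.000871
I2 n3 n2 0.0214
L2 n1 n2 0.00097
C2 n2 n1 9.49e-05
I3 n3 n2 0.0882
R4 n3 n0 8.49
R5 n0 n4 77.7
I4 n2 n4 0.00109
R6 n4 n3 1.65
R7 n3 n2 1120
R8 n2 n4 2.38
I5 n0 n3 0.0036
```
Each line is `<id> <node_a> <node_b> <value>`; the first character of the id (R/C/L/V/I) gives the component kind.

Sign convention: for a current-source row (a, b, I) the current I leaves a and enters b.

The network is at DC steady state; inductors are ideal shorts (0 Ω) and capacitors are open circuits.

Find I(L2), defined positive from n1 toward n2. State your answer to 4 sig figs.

Apply KCL at each of the 4 non-ground nodes and solve the resulting linear system.
Node n1: branches {R3, C1, I1, L1, L2, C2} → V_1 = 0.02389
Node n2: branches {I2, L2, C2, I3, I4, R7, R8} → V_2 = 0.02389
Node n3: branches {R1, R2, I1, L1, I2, I3, R4, R6, R7, I5} → V_3 = 0.02389
Node n4: branches {R3, R5, I4, R6, R8} → V_4 = 0.02452
Source currents: i(L1)=0.3411, i(L2)=-0.1088

-0.1088 A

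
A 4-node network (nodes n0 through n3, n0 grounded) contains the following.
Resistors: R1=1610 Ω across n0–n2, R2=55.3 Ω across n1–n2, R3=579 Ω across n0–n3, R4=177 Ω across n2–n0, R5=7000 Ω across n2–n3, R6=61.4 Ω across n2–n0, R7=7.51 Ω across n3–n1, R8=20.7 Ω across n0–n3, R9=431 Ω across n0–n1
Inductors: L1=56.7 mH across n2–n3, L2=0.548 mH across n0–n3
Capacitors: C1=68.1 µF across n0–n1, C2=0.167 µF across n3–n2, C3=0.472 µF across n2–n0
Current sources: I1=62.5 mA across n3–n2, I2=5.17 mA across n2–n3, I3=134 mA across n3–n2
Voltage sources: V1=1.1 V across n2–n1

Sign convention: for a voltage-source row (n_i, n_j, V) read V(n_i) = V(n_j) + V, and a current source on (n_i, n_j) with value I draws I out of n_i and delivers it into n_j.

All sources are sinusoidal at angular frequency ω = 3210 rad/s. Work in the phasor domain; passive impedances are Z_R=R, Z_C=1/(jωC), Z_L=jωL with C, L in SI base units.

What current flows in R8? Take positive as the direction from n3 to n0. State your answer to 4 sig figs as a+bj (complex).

Apply KCL at each of the 3 non-ground nodes and solve the resulting linear system.
Node n1: branches {R2, C1, R7, R9, V1} → V_1 = 0.2756-0.5996j
Node n2: branches {R1, R2, L1, R4, I1, I2, R5, R6, I3, C2, C3, V1} → V_2 = 1.376-0.5996j
Node n3: branches {L1, R3, I1, L2, I2, R5, I3, C2, R7, R8} → V_3 = 0.05761-0.2929j
Source currents: i(V1)=0.1408+0.01802j

0.002783-0.01415j A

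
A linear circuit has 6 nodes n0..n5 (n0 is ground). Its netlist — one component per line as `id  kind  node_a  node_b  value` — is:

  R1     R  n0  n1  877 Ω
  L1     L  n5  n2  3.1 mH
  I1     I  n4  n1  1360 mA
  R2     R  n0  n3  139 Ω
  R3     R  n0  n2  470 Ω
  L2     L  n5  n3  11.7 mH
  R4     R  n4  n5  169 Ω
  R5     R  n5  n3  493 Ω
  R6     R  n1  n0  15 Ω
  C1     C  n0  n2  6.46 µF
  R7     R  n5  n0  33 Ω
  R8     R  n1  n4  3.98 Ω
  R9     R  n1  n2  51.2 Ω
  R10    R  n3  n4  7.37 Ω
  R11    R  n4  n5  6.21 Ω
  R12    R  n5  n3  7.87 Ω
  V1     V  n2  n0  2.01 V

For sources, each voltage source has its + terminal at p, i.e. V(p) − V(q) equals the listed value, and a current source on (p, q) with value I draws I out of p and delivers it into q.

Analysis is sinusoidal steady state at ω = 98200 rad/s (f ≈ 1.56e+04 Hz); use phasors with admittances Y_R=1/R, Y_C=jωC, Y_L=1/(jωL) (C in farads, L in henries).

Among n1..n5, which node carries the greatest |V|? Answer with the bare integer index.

4

Element admittances at ω=98200 rad/s:
  Y(R1) = 0.001140+0.000j S between n0,n1
  Y(L1) = 0.000-0.003285j S between n5,n2
  I1: injects 1.36 A into n1 (from n4)
  Y(R2) = 0.007194+0.000j S between n0,n3
  Y(R3) = 0.002128+0.000j S between n0,n2
  Y(L2) = 0.000-0.0008704j S between n5,n3
  Y(R4) = 0.005917+0.000j S between n4,n5
  Y(R5) = 0.002028+0.000j S between n5,n3
  Y(R6) = 0.06667+0.000j S between n1,n0
  Y(C1) = 0.000+0.6344j S between n0,n2
  Y(R7) = 0.03030+0.000j S between n5,n0
  Y(R8) = 0.2513+0.000j S between n1,n4
  Y(R9) = 0.01953+0.000j S between n1,n2
  Y(R10) = 0.1357+0.000j S between n3,n4
  Y(R11) = 0.1610+0.000j S between n4,n5
  Y(R12) = 0.1271+0.000j S between n5,n3
  V1: constraint V(n2)−V(n0) = 2.01
Assemble and solve the 6×6 MNA system:
  V(n1)=1.697-0.1060j  V(n2)=2.010+0.000j  V(n3)=-2.997-0.1594j  V(n4)=-3.283-0.1429j  V(n5)=-2.863-0.1848j
  i(V1)=-0.01101-1.261j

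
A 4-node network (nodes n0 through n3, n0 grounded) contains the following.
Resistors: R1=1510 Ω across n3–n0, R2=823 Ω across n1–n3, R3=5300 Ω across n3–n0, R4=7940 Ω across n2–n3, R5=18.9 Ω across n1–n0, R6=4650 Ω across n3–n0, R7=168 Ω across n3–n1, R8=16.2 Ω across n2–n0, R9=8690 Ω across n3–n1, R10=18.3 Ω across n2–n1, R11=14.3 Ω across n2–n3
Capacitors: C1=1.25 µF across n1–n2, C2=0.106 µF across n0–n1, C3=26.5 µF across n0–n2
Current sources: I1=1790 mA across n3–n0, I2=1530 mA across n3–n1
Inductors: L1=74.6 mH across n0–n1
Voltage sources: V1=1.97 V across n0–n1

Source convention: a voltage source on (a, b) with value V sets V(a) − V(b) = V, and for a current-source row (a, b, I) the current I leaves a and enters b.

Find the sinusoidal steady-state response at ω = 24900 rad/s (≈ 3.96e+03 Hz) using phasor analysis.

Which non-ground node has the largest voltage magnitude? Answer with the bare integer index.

3

MNA unknowns: 3 node voltages V₁..V_3 plus 1 source current (V1)
R1: Y=0.0006623+0.000j on G[3,0]
R2: Y=0.001215+0.000j on G[1,3]
R3: Y=0.0001887+0.000j on G[3,0]
C1: Y=0.000+0.03113j on G[1,2]
C2: Y=0.000+0.002639j on G[0,1]
R4: Y=0.0001259+0.000j on G[2,3]
R5: Y=0.05291+0.000j on G[1,0]
R6: Y=0.0002151+0.000j on G[3,0]
C3: Y=0.000+0.6599j on G[0,2]
R7: Y=0.005952+0.000j on G[3,1]
R8: Y=0.06173+0.000j on G[2,0]
I1: z[3]−=1.79, z[0]+=1.79
L1: Y=0.000-0.0005383j on G[0,1]
R9: Y=0.0001151+0.000j on G[3,1]
R10: Y=0.05464+0.000j on G[2,1]
I2: z[3]−=1.53, z[1]+=1.53
R11: Y=0.06993+0.000j on G[2,3]
V1: row V0−V1=1.97, i_V1 at 0,1
solve → V1=-1.970+0.000j, V2=-0.8617+4.313j, V3=-43.30+3.854j
aux → i_V1=-1.260-0.3024j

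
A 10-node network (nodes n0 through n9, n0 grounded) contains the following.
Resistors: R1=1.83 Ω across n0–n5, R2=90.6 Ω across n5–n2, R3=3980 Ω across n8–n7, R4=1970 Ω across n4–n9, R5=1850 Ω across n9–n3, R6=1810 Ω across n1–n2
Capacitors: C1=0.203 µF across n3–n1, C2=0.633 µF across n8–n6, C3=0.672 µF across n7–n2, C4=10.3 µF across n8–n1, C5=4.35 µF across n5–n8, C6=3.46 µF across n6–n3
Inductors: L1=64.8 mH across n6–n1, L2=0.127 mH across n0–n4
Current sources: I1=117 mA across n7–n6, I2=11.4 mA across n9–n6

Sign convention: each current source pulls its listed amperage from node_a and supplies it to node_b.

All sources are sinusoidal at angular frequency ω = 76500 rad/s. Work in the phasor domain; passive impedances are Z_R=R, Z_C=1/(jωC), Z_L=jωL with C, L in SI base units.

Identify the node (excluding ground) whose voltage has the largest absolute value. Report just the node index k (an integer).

Apply KCL at each of the 9 non-ground nodes and solve the resulting linear system.
Node n1: branches {C1, L1, C4, R6} → V_1 = 0.01455-0.3714j
Node n2: branches {R2, C3, R6} → V_2 = -9.870-0.07093j
Node n3: branches {C1, R5, C6} → V_3 = 0.02412-2.175j
Node n4: branches {R4, L2} → V_4 = 0.005395-0.05359j
Node n5: branches {R1, R2, C5} → V_5 = 0.01009+0.001016j
Node n6: branches {C2, L1, I1, C6, I2} → V_6 = 0.02258-2.303j
Node n7: branches {R3, C3, I1} → V_7 = -9.882+2.157j
Node n8: branches {R3, C2, C4, C5} → V_8 = 0.01415-0.3433j
Node n9: branches {R4, R5, I2} → V_9 = -10.86-1.148j

9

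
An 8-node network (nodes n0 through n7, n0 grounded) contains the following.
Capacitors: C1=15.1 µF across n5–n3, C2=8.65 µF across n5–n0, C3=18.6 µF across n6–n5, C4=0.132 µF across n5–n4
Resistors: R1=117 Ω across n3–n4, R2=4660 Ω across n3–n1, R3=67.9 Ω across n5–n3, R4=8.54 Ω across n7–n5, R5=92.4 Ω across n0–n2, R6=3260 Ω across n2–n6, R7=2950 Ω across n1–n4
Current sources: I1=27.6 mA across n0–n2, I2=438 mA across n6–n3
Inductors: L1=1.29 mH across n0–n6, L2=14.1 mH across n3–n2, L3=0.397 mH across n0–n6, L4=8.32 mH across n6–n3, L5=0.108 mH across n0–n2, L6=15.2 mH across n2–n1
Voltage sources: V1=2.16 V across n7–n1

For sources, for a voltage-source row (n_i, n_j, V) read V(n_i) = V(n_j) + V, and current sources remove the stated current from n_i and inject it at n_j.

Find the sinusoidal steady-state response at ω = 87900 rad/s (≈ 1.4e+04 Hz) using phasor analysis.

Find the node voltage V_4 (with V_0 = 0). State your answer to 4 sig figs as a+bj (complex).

Element admittances at ω=87900 rad/s:
  Y(C1) = 0.000+1.327j S between n5,n3
  Y(R1) = 0.008547+0.000j S between n3,n4
  Y(C2) = 0.000+0.7603j S between n5,n0
  Y(R2) = 0.0002146+0.000j S between n3,n1
  Y(R3) = 0.01473+0.000j S between n5,n3
  Y(C3) = 0.000+1.635j S between n6,n5
  I1: injects 0.0276 A into n2 (from n0)
  Y(L1) = 0.000-0.008819j S between n0,n6
  Y(R4) = 0.1171+0.000j S between n7,n5
  Y(C4) = 0.000+0.01160j S between n5,n4
  Y(R5) = 0.01082+0.000j S between n0,n2
  Y(R6) = 0.0003067+0.000j S between n2,n6
  Y(L2) = 0.000-0.0008068j S between n3,n2
  Y(L3) = 0.000-0.02866j S between n0,n6
  Y(R7) = 0.0003390+0.000j S between n1,n4
  I2: injects 0.438 A into n3 (from n6)
  Y(L4) = 0.000-0.001367j S between n6,n3
  Y(L5) = 0.000-0.1053j S between n0,n2
  Y(L6) = 0.000-0.0007485j S between n2,n1
  V1: constraint V(n7)−V(n1) = 2.16
Assemble and solve the 8×8 MNA system:
  V(n1)=-2.151-0.001234j  V(n2)=0.01065+0.2547j  V(n3)=0.003046-0.3160j  V(n4)=-0.1839-0.06687j  V(n5)=-0.002264+0.01335j  V(n6)=-0.002328+0.2884j  V(n7)=0.009014-0.001234j
  i(V1)=-0.001321+0.001708j

-0.1839-0.06687j V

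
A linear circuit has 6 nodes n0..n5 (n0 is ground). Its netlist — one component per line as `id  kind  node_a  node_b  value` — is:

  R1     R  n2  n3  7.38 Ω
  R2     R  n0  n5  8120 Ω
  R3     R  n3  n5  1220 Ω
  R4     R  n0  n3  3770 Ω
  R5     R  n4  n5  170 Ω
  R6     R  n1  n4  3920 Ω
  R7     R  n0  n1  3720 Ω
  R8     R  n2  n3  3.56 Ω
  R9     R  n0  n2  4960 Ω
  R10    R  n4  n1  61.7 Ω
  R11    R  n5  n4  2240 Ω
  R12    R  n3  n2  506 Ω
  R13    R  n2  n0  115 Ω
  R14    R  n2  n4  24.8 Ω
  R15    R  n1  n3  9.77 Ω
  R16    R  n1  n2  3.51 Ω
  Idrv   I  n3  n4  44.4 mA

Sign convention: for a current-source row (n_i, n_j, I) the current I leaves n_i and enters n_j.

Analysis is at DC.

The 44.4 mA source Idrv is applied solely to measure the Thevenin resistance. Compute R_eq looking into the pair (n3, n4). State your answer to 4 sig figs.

MNA unknowns: 5 node voltages V₁..V_5
R1: Y=0.1355 on G[2,3]
R2: Y=0.0001232 on G[0,5]
R3: Y=0.0008197 on G[3,5]
R4: Y=0.0002653 on G[0,3]
R5: Y=0.005882 on G[4,5]
R6: Y=0.0002551 on G[1,4]
R7: Y=0.0002688 on G[0,1]
R8: Y=0.2809 on G[2,3]
R9: Y=0.0002016 on G[0,2]
R10: Y=0.01621 on G[4,1]
R11: Y=0.0004464 on G[5,4]
R12: Y=0.001976 on G[3,2]
R13: Y=0.008696 on G[2,0]
R14: Y=0.04032 on G[2,4]
R15: Y=0.1024 on G[1,3]
R16: Y=0.2849 on G[1,2]
Idrv: z[3]−=0.0444, z[4]+=0.0444
solve → V1=0.004158, V2=-0.006580, V3=-0.08852, V4=0.7662, V5=0.6569

R_eq = 19.25 Ω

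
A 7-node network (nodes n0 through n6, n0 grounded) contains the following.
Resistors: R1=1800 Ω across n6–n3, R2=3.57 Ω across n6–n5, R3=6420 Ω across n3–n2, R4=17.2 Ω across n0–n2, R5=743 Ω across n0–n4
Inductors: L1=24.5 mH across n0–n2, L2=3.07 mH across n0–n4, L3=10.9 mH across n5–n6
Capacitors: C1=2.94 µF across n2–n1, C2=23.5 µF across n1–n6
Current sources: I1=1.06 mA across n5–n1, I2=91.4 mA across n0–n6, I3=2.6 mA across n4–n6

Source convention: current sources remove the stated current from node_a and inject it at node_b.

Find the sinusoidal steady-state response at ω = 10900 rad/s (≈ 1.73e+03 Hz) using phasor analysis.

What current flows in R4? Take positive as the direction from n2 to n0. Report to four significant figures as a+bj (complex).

MNA unknowns: 6 node voltages V₁..V_6
R1: Y=0.0005556+0.000j on G[6,3]
L1: Y=0.000-0.003745j on G[0,2]
C1: Y=0.000+0.03205j on G[2,1]
C2: Y=0.000+0.2561j on G[1,6]
R2: Y=0.2801+0.000j on G[6,5]
R3: Y=0.0001558+0.000j on G[3,2]
R4: Y=0.05814+0.000j on G[0,2]
R5: Y=0.001346+0.000j on G[0,4]
L2: Y=0.000-0.02988j on G[0,4]
L3: Y=0.000-0.008417j on G[5,6]
I1: z[5]−=0.00106, z[1]+=0.00106
I2: z[0]−=0.0914, z[6]+=0.0914
I3: z[4]−=0.0026, z[6]+=0.0026
solve → V1=1.623-2.830j, V2=1.610+0.1037j, V3=1.621-2.471j, V4=-0.003911-0.08683j, V5=1.620-3.192j, V6=1.624-3.192j

0.09361+0.006029j A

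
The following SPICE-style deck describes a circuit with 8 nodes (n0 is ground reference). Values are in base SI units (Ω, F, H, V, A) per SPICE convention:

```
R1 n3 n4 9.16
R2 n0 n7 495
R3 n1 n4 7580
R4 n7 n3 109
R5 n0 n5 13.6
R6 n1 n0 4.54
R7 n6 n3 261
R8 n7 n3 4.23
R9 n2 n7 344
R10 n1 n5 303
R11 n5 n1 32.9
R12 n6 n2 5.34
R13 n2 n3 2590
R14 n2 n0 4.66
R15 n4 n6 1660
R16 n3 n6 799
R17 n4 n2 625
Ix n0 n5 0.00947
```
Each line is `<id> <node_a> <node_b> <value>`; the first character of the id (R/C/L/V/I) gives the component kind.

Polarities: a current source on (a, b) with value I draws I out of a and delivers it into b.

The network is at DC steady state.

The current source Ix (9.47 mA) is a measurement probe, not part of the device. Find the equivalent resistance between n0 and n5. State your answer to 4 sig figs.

R_eq = 9.732 Ω

Apply KCL at each of the 7 non-ground nodes and solve the resulting linear system.
Node n1: branches {R3, R6, R10, R11} → V_1 = 0.01222
Node n2: branches {R9, R12, R13, R14, R17} → V_2 = 6.203e-06
Node n3: branches {R1, R4, R7, R8, R13, R16} → V_3 = 0.0001323
Node n4: branches {R1, R3, R15, R17} → V_4 = 0.0001441
Node n5: branches {R5, R10, R11, Ix} → V_5 = 0.09216
Node n6: branches {R7, R12, R15, R16} → V_6 = 9.955e-06
Node n7: branches {R2, R4, R8, R9} → V_7 = 0.0001298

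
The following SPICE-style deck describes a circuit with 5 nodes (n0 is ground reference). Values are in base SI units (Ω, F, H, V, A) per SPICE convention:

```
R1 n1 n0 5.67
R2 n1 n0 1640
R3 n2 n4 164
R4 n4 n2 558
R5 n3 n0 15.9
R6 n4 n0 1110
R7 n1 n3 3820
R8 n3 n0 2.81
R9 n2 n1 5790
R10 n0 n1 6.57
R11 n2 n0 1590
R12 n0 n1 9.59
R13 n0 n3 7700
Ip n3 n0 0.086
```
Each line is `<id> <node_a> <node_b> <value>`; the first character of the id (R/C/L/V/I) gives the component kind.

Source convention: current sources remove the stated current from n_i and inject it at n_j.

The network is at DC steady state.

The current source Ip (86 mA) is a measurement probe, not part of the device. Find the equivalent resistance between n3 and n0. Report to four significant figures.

R_eq = 2.386 Ω

Apply KCL at each of the 4 non-ground nodes and solve the resulting linear system.
Node n1: branches {R1, R2, R7, R9, R10, R12} → V_1 = -0.0001238
Node n2: branches {R3, R4, R9, R11} → V_2 = -1.328e-05
Node n3: branches {R5, R7, R8, R13, Ip} → V_3 = -0.2052
Node n4: branches {R3, R4, R6} → V_4 = -1.192e-05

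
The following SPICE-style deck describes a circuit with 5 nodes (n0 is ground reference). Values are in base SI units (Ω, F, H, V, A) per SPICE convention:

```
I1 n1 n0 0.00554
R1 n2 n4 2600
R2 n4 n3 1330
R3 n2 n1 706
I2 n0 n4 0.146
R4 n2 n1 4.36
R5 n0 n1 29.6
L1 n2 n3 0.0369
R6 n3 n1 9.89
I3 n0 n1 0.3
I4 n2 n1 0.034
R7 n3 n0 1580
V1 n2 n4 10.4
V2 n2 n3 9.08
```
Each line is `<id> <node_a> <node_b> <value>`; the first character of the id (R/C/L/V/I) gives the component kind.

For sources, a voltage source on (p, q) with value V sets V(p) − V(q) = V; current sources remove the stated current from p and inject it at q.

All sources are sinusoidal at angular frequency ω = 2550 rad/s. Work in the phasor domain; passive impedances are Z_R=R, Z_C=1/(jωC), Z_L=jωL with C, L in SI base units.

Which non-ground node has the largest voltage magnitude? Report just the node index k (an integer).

MNA unknowns: 4 node voltages V₁..V_4 plus 2 source currents (V1, V2)
I1: z[1]−=0.00554, z[0]+=0.00554
R1: Y=0.0003846+0.000j on G[2,4]
R2: Y=0.0007519+0.000j on G[4,3]
R3: Y=0.001416+0.000j on G[2,1]
I2: z[0]−=0.146, z[4]+=0.146
R4: Y=0.2294+0.000j on G[2,1]
R5: Y=0.03378+0.000j on G[0,1]
L1: Y=0.000-0.01063j on G[2,3]
R6: Y=0.1011+0.000j on G[3,1]
I3: z[0]−=0.3, z[1]+=0.3
I4: z[2]−=0.034, z[1]+=0.034
R7: Y=0.0006329+0.000j on G[3,0]
V1: row V2−V4=10.4, i_V1 at 2,4
V2: row V2−V3=9.08, i_V2 at 2,3
solve → V1=12.91+0.000j, V2=16.00+0.000j, V3=6.919+0.000j, V4=5.599+0.000j
aux → i_V1=-0.1510+0.000j, i_V2=-0.6002+0.09650j

2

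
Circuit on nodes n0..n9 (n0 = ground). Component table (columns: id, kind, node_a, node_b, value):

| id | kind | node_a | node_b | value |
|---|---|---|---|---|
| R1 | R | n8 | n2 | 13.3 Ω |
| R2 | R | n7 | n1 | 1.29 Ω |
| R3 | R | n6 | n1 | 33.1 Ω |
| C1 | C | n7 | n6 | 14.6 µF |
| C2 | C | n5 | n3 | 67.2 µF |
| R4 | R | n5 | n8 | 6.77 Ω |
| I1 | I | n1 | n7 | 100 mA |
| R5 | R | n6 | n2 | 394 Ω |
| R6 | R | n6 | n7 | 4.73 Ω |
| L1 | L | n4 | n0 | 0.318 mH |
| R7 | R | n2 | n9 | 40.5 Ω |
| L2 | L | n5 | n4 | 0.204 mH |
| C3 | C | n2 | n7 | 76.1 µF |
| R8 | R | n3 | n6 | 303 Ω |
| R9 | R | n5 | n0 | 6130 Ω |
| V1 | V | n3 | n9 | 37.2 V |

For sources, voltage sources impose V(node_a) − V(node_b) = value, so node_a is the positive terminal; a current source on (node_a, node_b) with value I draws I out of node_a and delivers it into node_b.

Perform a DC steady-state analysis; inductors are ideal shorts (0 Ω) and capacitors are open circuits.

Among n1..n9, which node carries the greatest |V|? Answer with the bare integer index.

3

MNA unknowns: 9 node voltages V₁..V_9 plus 3 source currents (L1, L2, V1)
R1: Y=0.07519 on G[8,2]
R2: Y=0.7752 on G[7,1]
R3: Y=0.03021 on G[6,1]
C1: Y=0.000 on G[7,6]
C2: Y=0.000 on G[5,3]
R4: Y=0.1477 on G[5,8]
I1: z[1]−=0.1, z[7]+=0.1
R5: Y=0.002538 on G[6,2]
R6: Y=0.2114 on G[6,7]
L1: row V4−V0=0, i_L1 at 4,0
R7: Y=0.02469 on G[2,9]
L2: row V5−V4=0, i_L2 at 5,4
C3: Y=0.000 on G[2,7]
R8: Y=0.003300 on G[3,6]
R9: Y=0.0001631 on G[5,0]
V1: row V3−V9=37.2, i_V1 at 3,9
solve → V1=19.76, V2=0.000, V3=35.16, V4=0.000, V5=0.000, V6=19.87, V7=19.89, V8=0.000, V9=-2.043
aux → i_L1=0.000, i_L2=0.000, i_V1=-0.05044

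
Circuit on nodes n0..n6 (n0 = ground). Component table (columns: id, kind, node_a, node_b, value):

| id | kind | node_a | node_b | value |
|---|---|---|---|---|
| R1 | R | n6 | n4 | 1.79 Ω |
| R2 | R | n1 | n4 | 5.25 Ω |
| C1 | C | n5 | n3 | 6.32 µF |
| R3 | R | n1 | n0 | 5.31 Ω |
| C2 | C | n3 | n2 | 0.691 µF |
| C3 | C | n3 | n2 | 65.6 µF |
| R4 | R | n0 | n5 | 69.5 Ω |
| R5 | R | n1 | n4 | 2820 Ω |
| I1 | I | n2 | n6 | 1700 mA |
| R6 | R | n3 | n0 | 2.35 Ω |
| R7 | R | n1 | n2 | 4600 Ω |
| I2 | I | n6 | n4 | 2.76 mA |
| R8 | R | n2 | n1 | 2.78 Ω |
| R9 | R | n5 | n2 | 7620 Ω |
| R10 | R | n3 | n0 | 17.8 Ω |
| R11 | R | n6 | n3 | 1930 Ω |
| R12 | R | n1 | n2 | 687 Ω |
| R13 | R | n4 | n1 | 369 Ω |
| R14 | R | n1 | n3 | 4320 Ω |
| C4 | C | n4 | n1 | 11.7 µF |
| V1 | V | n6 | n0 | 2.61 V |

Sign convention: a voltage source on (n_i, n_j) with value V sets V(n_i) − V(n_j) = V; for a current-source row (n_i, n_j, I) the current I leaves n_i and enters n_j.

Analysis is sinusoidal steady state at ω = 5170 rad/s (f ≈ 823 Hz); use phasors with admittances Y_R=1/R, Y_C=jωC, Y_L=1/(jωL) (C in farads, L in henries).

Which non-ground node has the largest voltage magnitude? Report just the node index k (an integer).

Element admittances at ω=5170 rad/s:
  Y(R1) = 0.5587+0.000j S between n6,n4
  Y(R2) = 0.1905+0.000j S between n1,n4
  Y(C1) = 0.000+0.03267j S between n5,n3
  Y(R3) = 0.1883+0.000j S between n1,n0
  Y(C2) = 0.000+0.003572j S between n3,n2
  Y(C3) = 0.000+0.3392j S between n3,n2
  Y(R4) = 0.01439+0.000j S between n0,n5
  Y(R5) = 0.0003546+0.000j S between n1,n4
  I1: injects 1.7 A into n6 (from n2)
  Y(R6) = 0.4255+0.000j S between n3,n0
  Y(R7) = 0.0002174+0.000j S between n1,n2
  I2: injects 0.00276 A into n4 (from n6)
  Y(R8) = 0.3597+0.000j S between n2,n1
  Y(R9) = 0.0001312+0.000j S between n5,n2
  Y(R10) = 0.05618+0.000j S between n3,n0
  Y(R11) = 0.0005181+0.000j S between n6,n3
  Y(R12) = 0.001456+0.000j S between n1,n2
  Y(R13) = 0.002710+0.000j S between n4,n1
  Y(R14) = 0.0002315+0.000j S between n1,n3
  Y(C4) = 0.000+0.06049j S between n4,n1
  V1: constraint V(n6)−V(n0) = 2.61
Assemble and solve the 7×7 MNA system:
  V(n1)=-0.9009+1.312j  V(n2)=-2.914+2.205j  V(n3)=-1.971-0.6315j  V(n4)=1.616+0.1351j  V(n5)=-1.409-1.246j  V(n6)=2.610+0.000j
  i(V1)=1.139+0.07513j

2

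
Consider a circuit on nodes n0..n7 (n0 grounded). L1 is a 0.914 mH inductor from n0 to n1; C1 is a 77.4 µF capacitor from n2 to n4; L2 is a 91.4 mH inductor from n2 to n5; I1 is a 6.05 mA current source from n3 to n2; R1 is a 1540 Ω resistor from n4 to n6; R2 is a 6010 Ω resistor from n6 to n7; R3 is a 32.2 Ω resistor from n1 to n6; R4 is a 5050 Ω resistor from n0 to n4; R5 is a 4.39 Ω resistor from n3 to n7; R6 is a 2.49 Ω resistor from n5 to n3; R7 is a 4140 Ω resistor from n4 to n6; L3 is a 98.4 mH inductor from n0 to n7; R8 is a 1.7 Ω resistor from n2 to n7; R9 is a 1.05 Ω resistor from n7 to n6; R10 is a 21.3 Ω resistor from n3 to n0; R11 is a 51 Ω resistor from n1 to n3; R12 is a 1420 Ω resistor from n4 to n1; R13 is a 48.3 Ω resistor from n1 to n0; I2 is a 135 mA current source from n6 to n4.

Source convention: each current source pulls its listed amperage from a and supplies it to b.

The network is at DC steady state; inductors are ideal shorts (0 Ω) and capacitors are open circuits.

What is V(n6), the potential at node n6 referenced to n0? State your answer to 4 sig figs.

-0.06903 V

MNA unknowns: 7 node voltages V₁..V_7 plus 3 source currents (L1, L2, L3)
L1: row V0−V1=0, i_L1 at 0,1
C1: Y=0.000 on G[2,4]
L2: row V2−V5=0, i_L2 at 2,5
I1: z[3]−=0.00605, z[2]+=0.00605
R1: Y=0.0006494 on G[4,6]
R2: Y=0.0001664 on G[6,7]
R3: Y=0.03106 on G[1,6]
R4: Y=0.0001980 on G[0,4]
R5: Y=0.2278 on G[3,7]
R6: Y=0.4016 on G[5,3]
R7: Y=0.0002415 on G[4,6]
L3: row V0−V7=0, i_L3 at 0,7
R8: Y=0.5882 on G[2,7]
R9: Y=0.9524 on G[7,6]
R10: Y=0.04695 on G[3,0]
R11: Y=0.01961 on G[1,3]
R12: Y=0.0007042 on G[4,1]
R13: Y=0.02070 on G[1,0]
I2: z[6]−=0.135, z[4]+=0.135
solve → V1=0.000, V2=0.003375, V3=-0.006745, V4=75.25, V5=0.003375, V6=-0.06903, V7=0.000
aux → i_L1=-0.05072, i_L2=0.004065, i_L3=0.06530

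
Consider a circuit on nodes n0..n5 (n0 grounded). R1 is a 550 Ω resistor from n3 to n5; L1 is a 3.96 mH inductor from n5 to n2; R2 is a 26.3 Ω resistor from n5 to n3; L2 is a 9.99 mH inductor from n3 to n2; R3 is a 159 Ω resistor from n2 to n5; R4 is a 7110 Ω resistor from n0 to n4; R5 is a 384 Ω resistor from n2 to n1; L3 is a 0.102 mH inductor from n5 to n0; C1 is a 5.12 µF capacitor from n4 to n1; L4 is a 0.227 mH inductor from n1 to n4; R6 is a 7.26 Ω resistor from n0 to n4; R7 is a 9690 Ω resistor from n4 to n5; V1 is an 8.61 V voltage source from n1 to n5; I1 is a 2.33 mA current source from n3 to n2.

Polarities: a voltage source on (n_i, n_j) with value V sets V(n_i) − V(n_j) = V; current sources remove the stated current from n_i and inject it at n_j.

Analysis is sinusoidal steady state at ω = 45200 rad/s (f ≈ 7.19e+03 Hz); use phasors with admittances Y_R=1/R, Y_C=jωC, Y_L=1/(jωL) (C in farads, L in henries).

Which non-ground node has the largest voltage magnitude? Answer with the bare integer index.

Apply KCL at each of the 5 non-ground nodes and solve the resulting linear system.
Node n1: branches {R5, C1, L4, V1} → V_1 = 10.48-4.735j
Node n2: branches {L1, L2, R3, R5, I1} → V_2 = 3.430-3.369j
Node n3: branches {R1, R2, L2, I1} → V_3 = 1.889-4.821j
Node n4: branches {R4, C1, L4, R6, R7} → V_4 = 7.449+2.936j
Node n5: branches {R1, L1, R2, R3, L3, R7, V1} → V_5 = 1.866-4.735j
Source currents: i(V1)=-1.046-0.4020j

1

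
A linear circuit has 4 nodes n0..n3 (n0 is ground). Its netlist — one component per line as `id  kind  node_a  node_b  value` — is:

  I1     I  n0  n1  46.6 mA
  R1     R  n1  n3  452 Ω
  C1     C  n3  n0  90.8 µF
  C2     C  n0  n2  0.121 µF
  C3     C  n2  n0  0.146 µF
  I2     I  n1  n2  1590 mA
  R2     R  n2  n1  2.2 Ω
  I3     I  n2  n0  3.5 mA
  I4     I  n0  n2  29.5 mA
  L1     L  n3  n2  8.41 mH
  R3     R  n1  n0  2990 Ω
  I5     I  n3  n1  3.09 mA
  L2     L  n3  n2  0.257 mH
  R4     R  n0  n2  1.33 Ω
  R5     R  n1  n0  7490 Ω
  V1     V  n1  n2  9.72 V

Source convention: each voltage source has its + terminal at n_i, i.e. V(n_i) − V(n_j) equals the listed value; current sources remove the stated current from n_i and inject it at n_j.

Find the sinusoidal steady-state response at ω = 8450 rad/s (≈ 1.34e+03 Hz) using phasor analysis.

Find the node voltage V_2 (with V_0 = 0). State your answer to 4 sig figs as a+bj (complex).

Apply KCL at each of the 3 non-ground nodes and solve the resulting linear system.
Node n1: branches {I1, R1, I2, R2, R3, I5, R5, V1} → V_1 = 9.727+0.01140j
Node n2: branches {C2, C3, I2, R2, I3, I4, L1, L2, R4, V1} → V_2 = 0.007340+0.01140j
Node n3: branches {R1, C1, L1, I5, L2} → V_3 = -0.01120-0.08153j
Source currents: i(V1)=-5.985-0.0002109j

0.007340+0.01140j V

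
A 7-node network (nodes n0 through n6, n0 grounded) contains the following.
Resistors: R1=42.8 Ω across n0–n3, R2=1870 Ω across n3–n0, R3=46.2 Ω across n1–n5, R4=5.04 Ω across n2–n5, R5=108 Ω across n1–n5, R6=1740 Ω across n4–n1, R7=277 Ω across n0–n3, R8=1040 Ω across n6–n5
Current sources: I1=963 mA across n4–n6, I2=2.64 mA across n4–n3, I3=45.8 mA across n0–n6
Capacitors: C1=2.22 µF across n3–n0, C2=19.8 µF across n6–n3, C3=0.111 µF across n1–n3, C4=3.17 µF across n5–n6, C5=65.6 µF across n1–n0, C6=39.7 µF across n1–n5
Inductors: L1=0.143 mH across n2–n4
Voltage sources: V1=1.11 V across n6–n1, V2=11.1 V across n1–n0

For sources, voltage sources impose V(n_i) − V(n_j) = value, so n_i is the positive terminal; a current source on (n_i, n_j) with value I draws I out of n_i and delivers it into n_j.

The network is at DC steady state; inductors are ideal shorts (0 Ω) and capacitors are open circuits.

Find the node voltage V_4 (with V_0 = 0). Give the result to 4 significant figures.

-23.32 V

Element admittances at DC:
  Y(R1) = 0.02336 S between n0,n3
  I1: injects 0.963 A into n6 (from n4)
  Y(C1) = 0.000 S between n3,n0
  Y(C2) = 0.000 S between n6,n3
  Y(R2) = 0.0005348 S between n3,n0
  Y(C3) = 0.000 S between n1,n3
  Y(R3) = 0.02165 S between n1,n5
  Y(C4) = 0.000 S between n5,n6
  Y(R4) = 0.1984 S between n2,n5
  Y(C5) = 0.000 S between n1,n0
  Y(R5) = 0.009259 S between n1,n5
  I2: injects 0.00264 A into n3 (from n4)
  Y(R6) = 0.0005747 S between n4,n1
  I3: injects 0.0458 A into n6 (from n0)
  Y(R7) = 0.003610 S between n0,n3
  L1: short n2↔n4 (DC inductor)
  Y(R8) = 0.0009615 S between n6,n5
  Y(C6) = 0.000 S between n1,n5
  V1: constraint V(n6)−V(n1) = 1.11
  V2: constraint V(n1)−V(n0) = 11.1
Assemble and solve the 9×9 MNA system:
  V(n1)=11.10  V(n2)=-23.32  V(n3)=0.09597  V(n4)=-23.32  V(n5)=-18.55  V(n6)=12.21
  i(L1)=0.9459  i(V1)=0.9792  i(V2)=0.04316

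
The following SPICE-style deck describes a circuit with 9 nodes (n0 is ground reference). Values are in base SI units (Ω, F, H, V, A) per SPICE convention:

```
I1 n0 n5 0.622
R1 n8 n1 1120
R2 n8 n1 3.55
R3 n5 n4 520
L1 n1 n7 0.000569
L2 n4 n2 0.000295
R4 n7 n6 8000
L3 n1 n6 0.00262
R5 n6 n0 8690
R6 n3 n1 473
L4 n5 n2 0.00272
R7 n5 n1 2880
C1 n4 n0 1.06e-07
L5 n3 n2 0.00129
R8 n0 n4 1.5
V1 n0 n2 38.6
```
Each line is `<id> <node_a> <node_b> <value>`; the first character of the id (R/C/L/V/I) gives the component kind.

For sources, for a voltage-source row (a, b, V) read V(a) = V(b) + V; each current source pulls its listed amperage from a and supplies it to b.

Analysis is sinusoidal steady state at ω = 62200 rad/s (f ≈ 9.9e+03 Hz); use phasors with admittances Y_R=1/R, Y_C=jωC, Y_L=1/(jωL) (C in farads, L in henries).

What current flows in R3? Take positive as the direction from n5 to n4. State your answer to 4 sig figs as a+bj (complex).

MNA unknowns: 8 node voltages V₁..V_8 plus 1 source current (V1)
I1: z[0]−=0.622, z[5]+=0.622
R1: Y=0.0008929+0.000j on G[8,1]
R2: Y=0.2817+0.000j on G[8,1]
R3: Y=0.001923+0.000j on G[5,4]
L1: Y=0.000-0.02826j on G[1,7]
L2: Y=0.000-0.05450j on G[4,2]
R4: Y=0.0001250+0.000j on G[7,6]
L3: Y=0.000-0.006136j on G[1,6]
R5: Y=0.0001151+0.000j on G[6,0]
R6: Y=0.002114+0.000j on G[3,1]
L4: Y=0.000-0.005911j on G[5,2]
R7: Y=0.0003472+0.000j on G[5,1]
C1: Y=0.000+0.006593j on G[4,0]
L5: Y=0.000-0.01246j on G[3,2]
R8: Y=0.6667+0.000j on G[0,4]
V1: row V0−V2=38.6, i_V1 at 0,2
solve → V1=-33.71+14.92j, V2=-38.60+0.000j, V3=-40.92+1.224j, V4=-0.2479+3.426j, V5=-0.8396+103.5j, V6=-33.40+15.54j, V7=-33.71+14.93j, V8=-33.71+14.92j
aux → i_V1=-0.8137+2.284j

-0.001138+0.1924j A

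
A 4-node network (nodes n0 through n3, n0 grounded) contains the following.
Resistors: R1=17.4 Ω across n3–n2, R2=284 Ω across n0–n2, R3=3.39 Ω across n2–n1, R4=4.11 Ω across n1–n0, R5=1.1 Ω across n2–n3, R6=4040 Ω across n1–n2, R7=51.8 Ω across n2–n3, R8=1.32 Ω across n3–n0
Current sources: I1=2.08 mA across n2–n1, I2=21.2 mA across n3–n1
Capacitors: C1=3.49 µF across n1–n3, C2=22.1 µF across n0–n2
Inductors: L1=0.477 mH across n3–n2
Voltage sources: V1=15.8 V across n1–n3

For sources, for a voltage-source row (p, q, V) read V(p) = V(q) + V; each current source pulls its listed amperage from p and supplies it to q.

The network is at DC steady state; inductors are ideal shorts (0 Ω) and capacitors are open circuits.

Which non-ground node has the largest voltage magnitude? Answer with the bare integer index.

1

Element admittances at DC:
  Y(R1) = 0.05747 S between n3,n2
  I1: injects 0.00208 A into n1 (from n2)
  Y(C1) = 0.000 S between n1,n3
  Y(R2) = 0.003521 S between n0,n2
  Y(C2) = 0.000 S between n0,n2
  Y(R3) = 0.2950 S between n2,n1
  Y(R4) = 0.2433 S between n1,n0
  Y(R5) = 0.9091 S between n2,n3
  L1: short n3↔n2 (DC inductor)
  Y(R6) = 0.0002475 S between n1,n2
  Y(R7) = 0.01931 S between n2,n3
  I2: injects 0.0212 A into n1 (from n3)
  Y(R8) = 0.7576 S between n3,n0
  V1: constraint V(n1)−V(n3) = 15.8
Assemble and solve the 5×5 MNA system:
  V(n1)=11.97  V(n2)=-3.827  V(n3)=-3.827
  i(L1)=-4.676  i(V1)=-7.554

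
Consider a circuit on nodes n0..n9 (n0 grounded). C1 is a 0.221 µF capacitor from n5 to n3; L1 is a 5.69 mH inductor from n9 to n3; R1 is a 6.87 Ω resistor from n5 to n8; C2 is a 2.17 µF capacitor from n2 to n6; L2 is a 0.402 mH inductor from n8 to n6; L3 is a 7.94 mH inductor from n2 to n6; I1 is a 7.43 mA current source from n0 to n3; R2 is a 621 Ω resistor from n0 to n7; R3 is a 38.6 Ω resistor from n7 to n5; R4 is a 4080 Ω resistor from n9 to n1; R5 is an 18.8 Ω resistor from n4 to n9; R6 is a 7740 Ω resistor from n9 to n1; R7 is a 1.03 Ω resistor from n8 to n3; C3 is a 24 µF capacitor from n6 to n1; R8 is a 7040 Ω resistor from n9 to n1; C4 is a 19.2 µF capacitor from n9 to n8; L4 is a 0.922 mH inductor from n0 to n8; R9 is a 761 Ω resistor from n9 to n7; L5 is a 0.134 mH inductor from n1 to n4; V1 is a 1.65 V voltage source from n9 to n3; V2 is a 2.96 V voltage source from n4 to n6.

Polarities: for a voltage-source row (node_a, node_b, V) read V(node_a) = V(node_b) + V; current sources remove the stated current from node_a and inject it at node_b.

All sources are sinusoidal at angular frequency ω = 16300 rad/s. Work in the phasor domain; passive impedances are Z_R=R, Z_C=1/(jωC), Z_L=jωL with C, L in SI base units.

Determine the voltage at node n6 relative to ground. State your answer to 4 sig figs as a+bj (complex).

-0.01043-0.4326j V

Apply KCL at each of the 9 non-ground nodes and solve the resulting linear system.
Node n1: branches {R4, R6, C3, R8, L5} → V_1 = 20.33-0.5778j
Node n2: branches {C2, L3} → V_2 = -0.01043-0.4326j
Node n3: branches {C1, L1, I1, R7, V1} → V_3 = -0.07321-0.3993j
Node n4: branches {R5, L5, V2} → V_4 = 2.950-0.4326j
Node n5: branches {C1, R1, R3} → V_5 = 0.02649+0.1018j
Node n6: branches {C2, L2, L3, C3, V2} → V_6 = -0.01043-0.4326j
Node n7: branches {R2, R3, R9} → V_7 = 0.09567+0.07328j
Node n8: branches {R1, L2, R7, C4, L4} → V_8 = 0.001773+0.1093j
Node n9: branches {L1, R4, R5, R6, R8, C4, R9, V1} → V_9 = 1.577-0.3993j
Source currents: i(V1)=-0.07842-0.4764j, i(V2)=-0.1395-7.954j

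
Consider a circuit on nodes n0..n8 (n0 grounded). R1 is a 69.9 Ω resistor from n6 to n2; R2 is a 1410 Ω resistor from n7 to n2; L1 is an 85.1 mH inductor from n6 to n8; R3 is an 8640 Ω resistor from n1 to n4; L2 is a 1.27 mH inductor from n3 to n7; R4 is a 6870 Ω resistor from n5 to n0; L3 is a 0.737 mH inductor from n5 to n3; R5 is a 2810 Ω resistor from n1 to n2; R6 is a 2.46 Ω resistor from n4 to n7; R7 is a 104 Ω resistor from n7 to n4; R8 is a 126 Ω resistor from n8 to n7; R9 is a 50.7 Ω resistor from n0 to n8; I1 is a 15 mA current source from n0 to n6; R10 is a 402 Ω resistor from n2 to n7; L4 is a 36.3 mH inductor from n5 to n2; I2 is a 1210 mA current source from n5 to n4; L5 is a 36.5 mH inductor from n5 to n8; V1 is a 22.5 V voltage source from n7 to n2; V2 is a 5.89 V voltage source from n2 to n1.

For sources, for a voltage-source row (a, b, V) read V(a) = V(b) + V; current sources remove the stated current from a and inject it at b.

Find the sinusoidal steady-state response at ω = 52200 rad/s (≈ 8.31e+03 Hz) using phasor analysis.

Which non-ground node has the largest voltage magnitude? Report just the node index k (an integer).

Apply KCL at each of the 8 non-ground nodes and solve the resulting linear system.
Node n1: branches {R3, R5, V2} → V_1 = -18.54+2.916j
Node n2: branches {R1, R2, R5, R10, L4, V1, V2} → V_2 = -12.65+2.916j
Node n3: branches {L2, L3} → V_3 = 7.884-69.46j
Node n4: branches {R3, R6, R7, I2} → V_4 = 12.75+2.916j
Node n5: branches {R4, L3, L4, I2, L5} → V_5 = 6.744-111.5j
Node n6: branches {R1, L1, I1} → V_6 = -11.63+2.721j
Node n7: branches {R2, L2, R6, R7, R8, R10, V1} → V_7 = 9.848+2.916j
Node n8: branches {L1, R8, R9, L5} → V_8 = 0.7107+0.8225j
Source currents: i(V1)=-0.02976+0.01301j, i(V2)=-0.005718+0.000j

5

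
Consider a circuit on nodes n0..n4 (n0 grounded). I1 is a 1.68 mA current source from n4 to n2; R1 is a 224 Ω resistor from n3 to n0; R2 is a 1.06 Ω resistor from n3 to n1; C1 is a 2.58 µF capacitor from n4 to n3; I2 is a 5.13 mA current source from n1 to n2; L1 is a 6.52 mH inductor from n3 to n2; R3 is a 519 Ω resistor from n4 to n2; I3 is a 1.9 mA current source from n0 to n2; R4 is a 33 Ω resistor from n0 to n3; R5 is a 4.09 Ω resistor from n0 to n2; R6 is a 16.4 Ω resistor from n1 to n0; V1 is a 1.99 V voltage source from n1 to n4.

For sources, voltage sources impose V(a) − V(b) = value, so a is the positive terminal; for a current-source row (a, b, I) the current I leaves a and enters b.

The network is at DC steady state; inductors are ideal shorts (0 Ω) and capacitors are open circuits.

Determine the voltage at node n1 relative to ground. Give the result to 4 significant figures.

0.002850 V

Apply KCL at each of the 4 non-ground nodes and solve the resulting linear system.
Node n1: branches {R2, I2, R6, V1} → V_1 = 0.002850
Node n2: branches {I1, I2, L1, R3, I3, R5} → V_2 = 0.006181
Node n3: branches {R1, R2, C1, L1, R4} → V_3 = 0.006181
Node n4: branches {I1, C1, R3, V1} → V_4 = -1.987
Source currents: i(L1)=-0.003358, i(V1)=-0.002161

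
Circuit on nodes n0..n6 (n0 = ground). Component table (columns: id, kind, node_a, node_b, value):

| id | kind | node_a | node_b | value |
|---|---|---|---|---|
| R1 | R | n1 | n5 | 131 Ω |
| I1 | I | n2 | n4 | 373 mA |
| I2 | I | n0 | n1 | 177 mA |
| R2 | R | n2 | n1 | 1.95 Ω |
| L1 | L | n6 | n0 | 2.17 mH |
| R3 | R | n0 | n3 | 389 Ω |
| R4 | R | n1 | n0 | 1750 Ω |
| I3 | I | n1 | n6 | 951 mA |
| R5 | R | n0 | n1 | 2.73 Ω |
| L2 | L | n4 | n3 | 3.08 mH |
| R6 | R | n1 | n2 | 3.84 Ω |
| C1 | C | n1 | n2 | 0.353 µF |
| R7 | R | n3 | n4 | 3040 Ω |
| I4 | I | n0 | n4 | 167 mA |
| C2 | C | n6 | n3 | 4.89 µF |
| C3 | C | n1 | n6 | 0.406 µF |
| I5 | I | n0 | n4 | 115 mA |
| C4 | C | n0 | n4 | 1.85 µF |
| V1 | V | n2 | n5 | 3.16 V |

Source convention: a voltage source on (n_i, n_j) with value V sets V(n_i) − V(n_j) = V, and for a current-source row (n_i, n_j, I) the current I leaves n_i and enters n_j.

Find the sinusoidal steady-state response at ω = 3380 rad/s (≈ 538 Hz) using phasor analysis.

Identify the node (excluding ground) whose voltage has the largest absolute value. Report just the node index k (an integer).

MNA unknowns: 6 node voltages V₁..V_6 plus 1 source current (V1)
R1: Y=0.007634+0.000j on G[1,5]
I1: z[2]−=0.373, z[4]+=0.373
I2: z[0]−=0.177, z[1]+=0.177
R2: Y=0.5128+0.000j on G[2,1]
L1: Y=0.000-0.1363j on G[6,0]
R3: Y=0.002571+0.000j on G[0,3]
R4: Y=0.0005714+0.000j on G[1,0]
I3: z[1]−=0.951, z[6]+=0.951
R5: Y=0.3663+0.000j on G[0,1]
L2: Y=0.000-0.09606j on G[4,3]
R6: Y=0.2604+0.000j on G[1,2]
C1: Y=0.000+0.001193j on G[1,2]
R7: Y=0.0003289+0.000j on G[3,4]
I4: z[0]−=0.167, z[4]+=0.167
C2: Y=0.000+0.01653j on G[6,3]
C3: Y=0.000+0.001372j on G[1,6]
I5: z[0]−=0.115, z[4]+=0.115
C4: Y=0.000+0.006253j on G[0,4]
V1: row V2−V5=3.16, i_V1 at 2,5
solve → V1=-3.168+0.01082j, V2=-3.615+0.01150j, V3=2.237-22.02j, V4=2.414-16.27j, V5=-6.775+0.01150j, V6=-0.2755+11.10j
aux → i_V1=-0.02753+5.211e-06j

3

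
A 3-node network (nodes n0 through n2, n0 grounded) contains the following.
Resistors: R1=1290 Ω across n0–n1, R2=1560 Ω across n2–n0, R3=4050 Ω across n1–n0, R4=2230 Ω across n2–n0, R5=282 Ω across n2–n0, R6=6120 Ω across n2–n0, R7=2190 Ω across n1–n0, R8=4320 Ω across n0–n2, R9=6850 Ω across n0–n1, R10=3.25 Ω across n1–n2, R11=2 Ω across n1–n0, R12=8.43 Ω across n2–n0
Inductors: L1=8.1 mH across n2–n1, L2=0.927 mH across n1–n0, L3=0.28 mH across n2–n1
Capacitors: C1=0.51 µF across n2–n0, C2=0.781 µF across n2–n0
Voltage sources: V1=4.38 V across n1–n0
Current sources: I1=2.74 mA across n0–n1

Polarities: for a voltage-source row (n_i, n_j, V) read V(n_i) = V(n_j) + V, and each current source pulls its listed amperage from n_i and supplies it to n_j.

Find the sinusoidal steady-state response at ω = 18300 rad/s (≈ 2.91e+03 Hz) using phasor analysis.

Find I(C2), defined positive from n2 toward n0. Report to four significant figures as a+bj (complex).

Apply KCL at each of the 2 non-ground nodes and solve the resulting linear system.
Node n1: branches {R1, L1, L2, R3, R7, L3, R9, R10, R11, V1, I1} → V_1 = 4.380+0.000j
Node n2: branches {R2, L1, R4, R5, R6, C1, L3, R8, C2, R10, R12} → V_2 = 3.392-0.6481j
Source currents: i(V1)=-2.629+0.2582j

0.009263+0.04848j A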